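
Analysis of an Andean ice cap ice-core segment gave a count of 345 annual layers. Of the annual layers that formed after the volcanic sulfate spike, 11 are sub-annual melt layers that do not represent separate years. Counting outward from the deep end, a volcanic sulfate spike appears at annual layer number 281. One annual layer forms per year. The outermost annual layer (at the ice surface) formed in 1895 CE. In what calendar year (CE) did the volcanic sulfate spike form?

1842 CE

345 − 281 = 64 annual layers lie beyond the volcanic sulfate spike toward the ice surface.
Excluding 11 false annual layers: 64 − 11 = 53.
1895 − 53 = 1842 CE.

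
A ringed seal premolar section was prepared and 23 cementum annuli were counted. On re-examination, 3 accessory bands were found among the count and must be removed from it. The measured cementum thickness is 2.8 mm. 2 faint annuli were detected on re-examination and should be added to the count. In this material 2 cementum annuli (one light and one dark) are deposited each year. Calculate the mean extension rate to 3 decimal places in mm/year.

Adjusted count: 23 − 3 + 2 = 22 cementum annuli.
Dividing by 2 cementum annuli per year: 22 / 2 = 11 years.
2.8 mm over 11 years gives 2.8 / 11 ≈ 0.255 mm/year.

0.255 mm/year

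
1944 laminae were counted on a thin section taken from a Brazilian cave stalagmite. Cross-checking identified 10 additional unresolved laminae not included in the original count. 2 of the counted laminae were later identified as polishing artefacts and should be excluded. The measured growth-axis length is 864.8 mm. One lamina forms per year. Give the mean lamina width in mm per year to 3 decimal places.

0.443 mm per year

True lamina count = 1944 − 2 + 10 = 1952.
Mean rate = 864.8 mm / 1952 years ≈ 0.443 mm per year.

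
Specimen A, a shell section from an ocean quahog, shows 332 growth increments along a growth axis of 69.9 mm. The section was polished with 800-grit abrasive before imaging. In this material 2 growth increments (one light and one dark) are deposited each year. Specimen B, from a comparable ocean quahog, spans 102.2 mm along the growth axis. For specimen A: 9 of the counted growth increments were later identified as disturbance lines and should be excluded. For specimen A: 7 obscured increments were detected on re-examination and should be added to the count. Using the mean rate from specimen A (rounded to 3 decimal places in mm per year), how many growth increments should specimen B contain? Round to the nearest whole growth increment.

482 growth increments

Specimen A: correcting the raw count gives 332 − 9 + 7 = 330 true growth increments.
Specimen A: 330 growth increments at 2 per year is 330 / 2 = 165 years.
A: 69.9 mm over 165 years gives 69.9 / 165 ≈ 0.424 mm/yr.
B spans 102.2 / 0.424 = 241.04 years; at 2 growth increments per year that is 241.04 × 2 ≈ 482 growth increments.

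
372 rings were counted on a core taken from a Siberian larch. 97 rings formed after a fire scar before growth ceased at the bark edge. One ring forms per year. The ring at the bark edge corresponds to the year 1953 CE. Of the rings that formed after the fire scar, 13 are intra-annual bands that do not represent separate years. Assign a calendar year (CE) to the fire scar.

1869 CE

97 rings post-date the fire scar.
97 − 13 false = 84 true rings after the fire scar.
The ring at the bark edge is 1953 CE, so the fire scar dates to 1953 − 84 = 1869 CE.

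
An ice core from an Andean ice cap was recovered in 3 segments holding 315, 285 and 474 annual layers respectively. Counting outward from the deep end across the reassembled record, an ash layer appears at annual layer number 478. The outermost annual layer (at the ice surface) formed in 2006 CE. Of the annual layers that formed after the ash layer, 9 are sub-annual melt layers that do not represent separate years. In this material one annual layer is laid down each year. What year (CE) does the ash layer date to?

1419 CE

Total annual layers = 315 + 285 + 474 = 1074.
Between annual layer 478 and the ice surface there are 1074 − 478 = 596 annual layers.
Excluding 9 false annual layers: 596 − 9 = 587.
Counting back 587 years from 2006 CE places the ash layer in 2006 − 587 = 1419 CE.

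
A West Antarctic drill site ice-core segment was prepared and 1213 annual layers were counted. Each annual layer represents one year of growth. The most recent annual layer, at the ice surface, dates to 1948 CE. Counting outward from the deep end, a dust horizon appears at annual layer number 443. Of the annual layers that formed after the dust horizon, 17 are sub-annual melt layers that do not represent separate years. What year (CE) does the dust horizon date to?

1213 − 443 = 770 annual layers lie beyond the dust horizon toward the ice surface.
770 − 17 false = 753 true annual layers after the dust horizon.
1948 − 753 = 1195 CE.

1195 CE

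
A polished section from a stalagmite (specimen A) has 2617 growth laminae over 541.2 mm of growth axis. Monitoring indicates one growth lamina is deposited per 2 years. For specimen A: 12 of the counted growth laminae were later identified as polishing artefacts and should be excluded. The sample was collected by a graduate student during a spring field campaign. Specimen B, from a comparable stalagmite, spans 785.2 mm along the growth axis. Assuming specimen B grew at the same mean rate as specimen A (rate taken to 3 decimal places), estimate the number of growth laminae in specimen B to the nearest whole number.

3775 growth laminae

Specimen A: correcting the raw count gives 2617 − 12 = 2605 true growth laminae.
Specimen A: 2605 growth laminae at 2 years each span 2605 × 2 = 5210 years.
A: 541.2 mm over 5210 years gives 541.2 / 5210 ≈ 0.104 mm/year.
For B, 785.2 / 0.104 = 7550.00 years; at 2 years per growth lamina that is 7550.00 / 2 ≈ 3775 growth laminae.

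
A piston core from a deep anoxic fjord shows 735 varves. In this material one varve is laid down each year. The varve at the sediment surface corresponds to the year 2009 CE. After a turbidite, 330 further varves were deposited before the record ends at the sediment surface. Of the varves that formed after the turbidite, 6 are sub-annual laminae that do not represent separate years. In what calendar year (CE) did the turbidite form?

There are 330 varves younger than the turbidite.
Removing the 6 false varves leaves 330 − 6 = 324 true varves beyond the turbidite.
2009 − 324 = 1685 CE.

1685 CE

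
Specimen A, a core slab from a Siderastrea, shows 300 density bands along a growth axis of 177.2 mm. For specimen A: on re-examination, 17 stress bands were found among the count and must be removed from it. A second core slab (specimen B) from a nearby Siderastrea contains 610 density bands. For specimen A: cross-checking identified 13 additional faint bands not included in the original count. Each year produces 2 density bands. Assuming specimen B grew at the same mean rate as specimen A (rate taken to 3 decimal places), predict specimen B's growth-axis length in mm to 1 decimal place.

365.1 mm

Specimen A: true density band count = 300 − 17 + 13 = 296.
Specimen A: 296 density bands at 2 per year is 296 / 2 = 148 years.
A: Extension rate ≈ 177.2 / 148 = 1.197 mm/yr.
Specimen B: dividing by 2 density bands per year: 610 / 2 = 305 years. B's length ≈ 1.197 × 305 = 365.1 mm.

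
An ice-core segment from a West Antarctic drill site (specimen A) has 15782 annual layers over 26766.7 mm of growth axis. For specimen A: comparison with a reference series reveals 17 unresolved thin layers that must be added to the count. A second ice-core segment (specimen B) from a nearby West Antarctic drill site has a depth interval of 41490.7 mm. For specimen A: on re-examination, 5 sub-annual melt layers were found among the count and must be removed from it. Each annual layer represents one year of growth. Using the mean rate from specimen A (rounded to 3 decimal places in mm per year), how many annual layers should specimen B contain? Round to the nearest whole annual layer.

24478 annual layers

Specimen A: true annual layer count = 15782 − 5 + 17 = 15794.
A: Extension rate ≈ 26766.7 / 15794 = 1.695 mm/yr.
Specimen B: 41490.7 mm / 1.695 mm per year = 24478.29 years ≈ 24478 annual layers.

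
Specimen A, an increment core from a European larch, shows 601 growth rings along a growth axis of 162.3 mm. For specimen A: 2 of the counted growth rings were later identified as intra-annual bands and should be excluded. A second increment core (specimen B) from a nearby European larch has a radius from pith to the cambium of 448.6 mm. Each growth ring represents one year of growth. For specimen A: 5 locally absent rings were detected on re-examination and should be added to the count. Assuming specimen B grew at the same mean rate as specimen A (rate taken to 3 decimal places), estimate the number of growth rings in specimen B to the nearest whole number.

Specimen A: after corrections the count is 601 − 2 + 5 = 604 growth rings.
A: Mean rate = 162.3 mm / 604 years ≈ 0.269 mm/year.
For B, 448.6 / 0.269 = 1667.66 years ≈ 1668 growth rings.

1668 growth rings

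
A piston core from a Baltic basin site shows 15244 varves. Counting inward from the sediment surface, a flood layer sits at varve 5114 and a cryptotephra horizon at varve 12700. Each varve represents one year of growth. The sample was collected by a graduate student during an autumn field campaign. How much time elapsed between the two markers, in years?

7586 years

12700 − 5114 = 7586 varves lie between the two events.
That is 7586 years at one varve per year.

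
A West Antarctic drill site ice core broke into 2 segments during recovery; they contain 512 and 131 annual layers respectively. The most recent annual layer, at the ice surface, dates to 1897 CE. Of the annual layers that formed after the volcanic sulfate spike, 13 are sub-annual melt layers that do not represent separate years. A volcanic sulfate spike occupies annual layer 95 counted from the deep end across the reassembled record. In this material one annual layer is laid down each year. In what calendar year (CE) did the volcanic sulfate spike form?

1362 CE

Total annual layers = 512 + 131 = 643.
The volcanic sulfate spike sits at annual layer 95 from the deep end, so 643 − 95 = 548 annual layers formed after it.
Excluding 13 false annual layers: 548 − 13 = 535.
The annual layer at the ice surface is 1897 CE, so the volcanic sulfate spike dates to 1897 − 535 = 1362 CE.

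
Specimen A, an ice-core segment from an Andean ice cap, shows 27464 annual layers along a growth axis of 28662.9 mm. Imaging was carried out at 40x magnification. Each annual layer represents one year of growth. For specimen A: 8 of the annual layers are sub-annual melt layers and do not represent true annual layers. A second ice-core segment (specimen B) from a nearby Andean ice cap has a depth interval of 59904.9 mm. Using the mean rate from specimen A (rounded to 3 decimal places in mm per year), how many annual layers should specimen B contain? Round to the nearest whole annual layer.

57380 annual layers

Specimen A: adjusted count: 27464 − 8 = 27456 annual layers.
A: Extension rate ≈ 28662.9 / 27456 = 1.044 mm/year.
For B, 59904.9 / 1.044 = 57380.17 years ≈ 57380 annual layers.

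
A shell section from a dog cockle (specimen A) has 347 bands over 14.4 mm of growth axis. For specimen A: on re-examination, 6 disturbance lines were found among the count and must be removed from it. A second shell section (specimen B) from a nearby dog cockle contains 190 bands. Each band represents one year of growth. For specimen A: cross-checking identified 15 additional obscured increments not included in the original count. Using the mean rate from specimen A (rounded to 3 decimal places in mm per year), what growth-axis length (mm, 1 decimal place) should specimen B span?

7.6 mm

Specimen A: true band count = 347 − 6 + 15 = 356.
A: 14.4 mm over 356 years gives 14.4 / 356 ≈ 0.040 mm per year.
Length of B = 0.040 × 190 = 7.6 mm.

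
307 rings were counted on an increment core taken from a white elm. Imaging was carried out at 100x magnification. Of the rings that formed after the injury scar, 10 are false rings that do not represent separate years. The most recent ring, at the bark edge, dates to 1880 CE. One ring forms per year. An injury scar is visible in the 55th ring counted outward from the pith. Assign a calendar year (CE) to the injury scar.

307 − 55 = 252 rings lie beyond the injury scar toward the bark edge.
Excluding 10 false rings: 252 − 10 = 242.
The ring at the bark edge is 1880 CE, so the injury scar dates to 1880 − 242 = 1638 CE.

1638 CE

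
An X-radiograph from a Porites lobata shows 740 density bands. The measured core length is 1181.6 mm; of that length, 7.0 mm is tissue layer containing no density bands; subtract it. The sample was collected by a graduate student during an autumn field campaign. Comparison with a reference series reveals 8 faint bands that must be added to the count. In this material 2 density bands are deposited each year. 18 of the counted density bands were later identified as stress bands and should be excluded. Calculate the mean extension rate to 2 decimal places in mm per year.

3.22 mm per year

Adjusted count: 740 − 18 + 8 = 730 density bands.
730 density bands at 2 per year is 730 / 2 = 365 years.
The growth record spans 1181.6 − 7.0 = 1174.6 mm.
1174.6 mm over 365 years gives 1174.6 / 365 ≈ 3.22 mm per year.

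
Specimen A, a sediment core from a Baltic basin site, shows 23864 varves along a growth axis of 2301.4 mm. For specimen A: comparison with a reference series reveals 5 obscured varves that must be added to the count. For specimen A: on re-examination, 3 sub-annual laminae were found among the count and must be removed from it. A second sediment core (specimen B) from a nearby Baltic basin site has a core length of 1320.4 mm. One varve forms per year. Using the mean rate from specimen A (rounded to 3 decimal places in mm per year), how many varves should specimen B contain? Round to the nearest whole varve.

Specimen A: after corrections the count is 23864 − 3 + 5 = 23866 varves.
A: 2301.4 mm over 23866 years gives 2301.4 / 23866 ≈ 0.096 mm/yr.
For B, 1320.4 / 0.096 = 13754.17 years ≈ 13754 varves.

13754 varves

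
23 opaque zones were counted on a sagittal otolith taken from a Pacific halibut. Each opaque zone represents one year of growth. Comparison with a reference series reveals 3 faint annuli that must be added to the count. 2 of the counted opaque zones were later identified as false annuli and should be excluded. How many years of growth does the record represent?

Correcting the raw count gives 23 − 2 + 3 = 24 true opaque zones.
With a one-to-one opaque zone periodicity this is 24 years.

24 years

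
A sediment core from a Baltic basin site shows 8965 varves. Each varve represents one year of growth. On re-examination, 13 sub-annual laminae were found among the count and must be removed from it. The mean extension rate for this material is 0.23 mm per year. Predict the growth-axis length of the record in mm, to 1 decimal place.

2059.0 mm

True varve count = 8965 − 13 = 8952.
Length ≈ 0.23 × 8952 = 2059.0 mm.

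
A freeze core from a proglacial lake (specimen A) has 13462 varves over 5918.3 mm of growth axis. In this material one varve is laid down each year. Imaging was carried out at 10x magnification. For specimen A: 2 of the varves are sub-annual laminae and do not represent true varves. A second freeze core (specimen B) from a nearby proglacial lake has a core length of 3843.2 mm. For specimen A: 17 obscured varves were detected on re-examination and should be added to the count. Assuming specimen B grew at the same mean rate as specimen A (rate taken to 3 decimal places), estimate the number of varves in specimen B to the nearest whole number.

Specimen A: true varve count = 13462 − 2 + 17 = 13477.
A: 5918.3 mm over 13477 years gives 5918.3 / 13477 ≈ 0.439 mm/yr.
B spans 3843.2 / 0.439 = 8754.44 years ≈ 8754 varves.

8754 varves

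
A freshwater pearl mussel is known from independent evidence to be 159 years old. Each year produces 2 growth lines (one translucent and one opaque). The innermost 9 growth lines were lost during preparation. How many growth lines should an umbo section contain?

309 growth lines

With 2 growth lines per year, 159 years would produce 159 × 2 = 318 growth lines.
318 − 9 missed = 309 growth lines expected in the prepared section.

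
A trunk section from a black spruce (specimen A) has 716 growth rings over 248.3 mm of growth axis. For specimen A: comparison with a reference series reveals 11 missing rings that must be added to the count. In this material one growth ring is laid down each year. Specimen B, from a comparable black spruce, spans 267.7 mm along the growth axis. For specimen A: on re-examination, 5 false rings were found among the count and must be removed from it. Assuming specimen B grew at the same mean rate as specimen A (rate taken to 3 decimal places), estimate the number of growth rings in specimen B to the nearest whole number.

778 growth rings

Specimen A: correcting the raw count gives 716 − 5 + 11 = 722 true growth rings.
A: Mean rate = 248.3 mm / 722 years ≈ 0.344 mm/year.
For B, 267.7 / 0.344 = 778.20 years ≈ 778 growth rings.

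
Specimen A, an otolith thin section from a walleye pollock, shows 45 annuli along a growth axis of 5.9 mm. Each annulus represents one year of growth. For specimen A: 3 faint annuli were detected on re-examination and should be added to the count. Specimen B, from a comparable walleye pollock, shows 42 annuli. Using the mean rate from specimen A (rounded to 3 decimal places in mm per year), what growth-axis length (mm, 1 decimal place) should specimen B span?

5.2 mm

Specimen A: true annulus count = 45 + 3 = 48.
A: Mean rate = 5.9 mm / 48 years ≈ 0.123 mm/year.
For B, 0.123 mm/year × 42 years = 5.2 mm.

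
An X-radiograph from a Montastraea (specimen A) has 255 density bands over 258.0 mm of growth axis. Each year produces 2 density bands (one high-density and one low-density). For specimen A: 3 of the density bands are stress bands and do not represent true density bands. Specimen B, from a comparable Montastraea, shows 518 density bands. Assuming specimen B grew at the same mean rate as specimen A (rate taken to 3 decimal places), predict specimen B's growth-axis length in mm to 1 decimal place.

530.4 mm

Specimen A: after corrections the count is 255 − 3 = 252 density bands.
Specimen A: with 2 density bands per year, 252 / 2 = 126 years.
A: 258.0 mm over 126 years gives 258.0 / 126 ≈ 2.048 mm/yr.
Specimen B: 518 density bands at 2 per year is 518 / 2 = 259 years. Length of B = 2.048 × 259 = 530.4 mm.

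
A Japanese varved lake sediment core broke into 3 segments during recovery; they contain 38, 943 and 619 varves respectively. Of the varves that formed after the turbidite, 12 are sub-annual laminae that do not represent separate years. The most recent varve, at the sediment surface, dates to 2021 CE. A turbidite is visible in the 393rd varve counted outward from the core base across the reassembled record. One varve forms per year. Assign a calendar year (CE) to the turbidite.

826 CE

Total varves = 38 + 943 + 619 = 1600.
1600 − 393 = 1207 varves lie beyond the turbidite toward the sediment surface.
Excluding 12 false varves: 1207 − 12 = 1195.
Counting back 1195 years from 2021 CE places the turbidite in 2021 − 1195 = 826 CE.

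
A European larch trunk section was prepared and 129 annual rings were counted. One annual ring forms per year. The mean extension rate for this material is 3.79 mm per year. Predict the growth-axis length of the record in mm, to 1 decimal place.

488.9 mm

The record spans 129 years at 3.79 mm per year.
129 years at 3.79 mm/year gives 3.79 × 129 = 488.9 mm.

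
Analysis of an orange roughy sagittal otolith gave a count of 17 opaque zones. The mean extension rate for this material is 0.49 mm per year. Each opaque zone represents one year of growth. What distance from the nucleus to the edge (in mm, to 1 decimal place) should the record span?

17 years of growth are recorded.
Length ≈ 0.49 × 17 = 8.3 mm.

8.3 mm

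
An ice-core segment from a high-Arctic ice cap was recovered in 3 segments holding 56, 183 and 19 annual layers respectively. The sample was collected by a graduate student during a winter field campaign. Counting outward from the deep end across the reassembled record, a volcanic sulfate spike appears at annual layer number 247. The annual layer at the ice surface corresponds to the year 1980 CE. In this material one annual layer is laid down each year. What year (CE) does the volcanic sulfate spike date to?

1969 CE

Total annual layers = 56 + 183 + 19 = 258.
Between annual layer 247 and the ice surface there are 258 − 247 = 11 annual layers.
The annual layer at the ice surface is 1980 CE, so the volcanic sulfate spike dates to 1980 − 11 = 1969 CE.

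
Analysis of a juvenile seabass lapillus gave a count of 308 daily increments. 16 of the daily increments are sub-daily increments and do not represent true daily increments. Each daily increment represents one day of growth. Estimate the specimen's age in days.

292 d

Correcting the raw count gives 308 − 16 = 292 true daily increments.
One daily increment per day makes the duration 292 days.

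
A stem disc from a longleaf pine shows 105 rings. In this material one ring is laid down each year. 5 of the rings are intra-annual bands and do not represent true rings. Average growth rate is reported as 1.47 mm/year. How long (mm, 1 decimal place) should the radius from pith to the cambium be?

147.0 mm

Correcting the raw count gives 105 − 5 = 100 true rings.
Predicted length = 1.47 mm/year × 100 years = 147.0 mm.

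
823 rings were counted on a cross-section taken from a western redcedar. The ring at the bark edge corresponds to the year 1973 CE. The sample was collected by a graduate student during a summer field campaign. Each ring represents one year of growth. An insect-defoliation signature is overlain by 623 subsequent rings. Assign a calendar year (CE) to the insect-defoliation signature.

623 rings post-date the insect-defoliation signature.
Counting back 623 years from 1973 CE places the insect-defoliation signature in 1973 − 623 = 1350 CE.

1350 CE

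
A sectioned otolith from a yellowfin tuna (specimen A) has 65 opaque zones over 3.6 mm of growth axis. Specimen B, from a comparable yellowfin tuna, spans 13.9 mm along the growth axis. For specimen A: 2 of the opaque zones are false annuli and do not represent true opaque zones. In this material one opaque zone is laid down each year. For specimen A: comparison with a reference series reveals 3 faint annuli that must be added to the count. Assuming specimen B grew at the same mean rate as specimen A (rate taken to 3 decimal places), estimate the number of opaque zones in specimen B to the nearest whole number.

253 opaque zones

Specimen A: correcting the raw count gives 65 − 2 + 3 = 66 true opaque zones.
A: Extension rate ≈ 3.6 / 66 = 0.055 mm/yr.
Specimen B: 13.9 mm / 0.055 mm per year = 252.73 years ≈ 253 opaque zones.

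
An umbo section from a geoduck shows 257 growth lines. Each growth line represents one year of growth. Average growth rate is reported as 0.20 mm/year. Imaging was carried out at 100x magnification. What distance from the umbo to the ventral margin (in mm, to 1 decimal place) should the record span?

The record spans 257 years at 0.20 mm per year.
257 years at 0.20 mm/year gives 0.20 × 257 = 51.4 mm.

51.4 mm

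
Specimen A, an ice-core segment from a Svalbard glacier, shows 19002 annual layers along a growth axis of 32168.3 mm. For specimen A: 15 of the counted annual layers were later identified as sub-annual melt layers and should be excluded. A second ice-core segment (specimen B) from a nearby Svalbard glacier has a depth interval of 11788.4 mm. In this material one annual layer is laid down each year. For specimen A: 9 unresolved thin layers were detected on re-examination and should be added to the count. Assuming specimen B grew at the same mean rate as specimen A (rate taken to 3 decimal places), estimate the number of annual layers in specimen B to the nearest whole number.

Specimen A: adjusted count: 19002 − 15 + 9 = 18996 annual layers.
A: Extension rate ≈ 32168.3 / 18996 = 1.693 mm/yr.
Specimen B: 11788.4 mm / 1.693 mm per year = 6963.02 years ≈ 6963 annual layers.

6963 annual layers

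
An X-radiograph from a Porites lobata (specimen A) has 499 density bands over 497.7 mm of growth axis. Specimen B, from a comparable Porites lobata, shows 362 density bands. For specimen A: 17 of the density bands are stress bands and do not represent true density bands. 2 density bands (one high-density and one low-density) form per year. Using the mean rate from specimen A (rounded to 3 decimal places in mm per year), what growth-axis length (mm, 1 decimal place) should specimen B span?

373.8 mm

Specimen A: after corrections the count is 499 − 17 = 482 density bands.
Specimen A: dividing by 2 density bands per year: 482 / 2 = 241 years.
A: Mean rate = 497.7 mm / 241 years ≈ 2.065 mm per year.
Specimen B: with 2 density bands per year, 362 / 2 = 181 years. B's length ≈ 2.065 × 181 = 373.8 mm.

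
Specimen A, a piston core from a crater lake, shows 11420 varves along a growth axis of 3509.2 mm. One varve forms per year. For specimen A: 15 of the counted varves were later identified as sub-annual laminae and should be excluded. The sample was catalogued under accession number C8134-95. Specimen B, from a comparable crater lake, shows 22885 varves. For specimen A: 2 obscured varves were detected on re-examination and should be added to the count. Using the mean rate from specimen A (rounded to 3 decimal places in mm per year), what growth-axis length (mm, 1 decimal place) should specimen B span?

Specimen A: adjusted count: 11420 − 15 + 2 = 11407 varves.
A: Extension rate ≈ 3509.2 / 11407 = 0.308 mm/year.
Length of B = 0.308 × 22885 = 7048.6 mm.

7048.6 mm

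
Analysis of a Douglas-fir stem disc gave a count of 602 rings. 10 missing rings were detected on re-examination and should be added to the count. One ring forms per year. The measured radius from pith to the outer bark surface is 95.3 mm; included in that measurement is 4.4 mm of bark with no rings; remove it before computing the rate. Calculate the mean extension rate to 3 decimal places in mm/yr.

After corrections the count is 602 + 10 = 612 rings.
The growth record spans 95.3 − 4.4 = 90.9 mm.
Extension rate ≈ 90.9 / 612 = 0.149 mm/yr.

0.149 mm/yr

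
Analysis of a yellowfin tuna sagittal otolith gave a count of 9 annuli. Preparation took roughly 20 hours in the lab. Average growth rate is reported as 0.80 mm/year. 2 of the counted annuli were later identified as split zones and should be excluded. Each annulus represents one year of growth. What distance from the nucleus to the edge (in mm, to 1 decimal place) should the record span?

5.6 mm

After corrections the count is 9 − 2 = 7 annuli.
7 years at 0.80 mm/year gives 0.80 × 7 = 5.6 mm.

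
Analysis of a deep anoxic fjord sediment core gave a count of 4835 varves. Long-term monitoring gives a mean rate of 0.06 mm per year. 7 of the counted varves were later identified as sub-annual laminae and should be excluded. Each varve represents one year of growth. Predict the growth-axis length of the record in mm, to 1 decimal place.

True varve count = 4835 − 7 = 4828.
Predicted length = 0.06 mm/year × 4828 years = 289.7 mm.

289.7 mm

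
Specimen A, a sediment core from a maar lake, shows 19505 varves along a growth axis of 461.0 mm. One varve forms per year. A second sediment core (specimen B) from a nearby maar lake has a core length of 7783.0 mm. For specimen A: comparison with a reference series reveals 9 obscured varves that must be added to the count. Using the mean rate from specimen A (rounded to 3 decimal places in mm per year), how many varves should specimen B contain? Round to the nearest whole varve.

Specimen A: true varve count = 19505 + 9 = 19514.
A: Mean rate = 461.0 mm / 19514 years ≈ 0.024 mm/yr.
For B, 7783.0 / 0.024 = 324291.67 years ≈ 324292 varves.

324292 varves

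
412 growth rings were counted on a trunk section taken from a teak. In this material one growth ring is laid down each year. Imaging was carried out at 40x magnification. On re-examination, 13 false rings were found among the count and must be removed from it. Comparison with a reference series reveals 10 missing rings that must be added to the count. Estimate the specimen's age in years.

409 yr

True growth ring count = 412 − 13 + 10 = 409.
One growth ring per year makes the duration 409 years.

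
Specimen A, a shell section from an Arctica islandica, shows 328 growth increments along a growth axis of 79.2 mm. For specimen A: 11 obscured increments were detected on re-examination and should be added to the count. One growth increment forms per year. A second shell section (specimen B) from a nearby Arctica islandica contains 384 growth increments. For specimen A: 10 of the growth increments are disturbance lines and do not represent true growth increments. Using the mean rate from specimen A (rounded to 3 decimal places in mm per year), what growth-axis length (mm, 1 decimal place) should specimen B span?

Specimen A: after corrections the count is 328 − 10 + 11 = 329 growth increments.
A: Extension rate ≈ 79.2 / 329 = 0.241 mm/year.
Length of B = 0.241 × 384 = 92.5 mm.

92.5 mm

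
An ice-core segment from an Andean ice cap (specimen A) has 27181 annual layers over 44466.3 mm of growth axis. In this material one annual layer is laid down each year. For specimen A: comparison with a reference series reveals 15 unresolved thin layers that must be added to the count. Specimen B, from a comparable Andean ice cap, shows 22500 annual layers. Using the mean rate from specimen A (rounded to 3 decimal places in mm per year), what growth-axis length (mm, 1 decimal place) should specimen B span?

Specimen A: after corrections the count is 27181 + 15 = 27196 annual layers.
A: 44466.3 mm over 27196 years gives 44466.3 / 27196 ≈ 1.635 mm per year.
B's length ≈ 1.635 × 22500 = 36787.5 mm.

36787.5 mm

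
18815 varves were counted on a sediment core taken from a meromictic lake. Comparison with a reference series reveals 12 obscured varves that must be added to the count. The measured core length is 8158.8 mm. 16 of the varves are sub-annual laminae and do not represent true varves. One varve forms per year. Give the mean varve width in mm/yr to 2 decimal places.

True varve count = 18815 − 16 + 12 = 18811.
8158.8 mm over 18811 years gives 8158.8 / 18811 ≈ 0.43 mm/yr.

0.43 mm/yr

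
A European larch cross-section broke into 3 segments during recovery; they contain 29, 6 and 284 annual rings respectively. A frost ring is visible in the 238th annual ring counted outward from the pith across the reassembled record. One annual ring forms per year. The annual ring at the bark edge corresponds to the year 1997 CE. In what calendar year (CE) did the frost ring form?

Total annual rings = 29 + 6 + 284 = 319.
319 − 238 = 81 annual rings lie beyond the frost ring toward the bark edge.
The annual ring at the bark edge is 1997 CE, so the frost ring dates to 1997 − 81 = 1916 CE.

1916 CE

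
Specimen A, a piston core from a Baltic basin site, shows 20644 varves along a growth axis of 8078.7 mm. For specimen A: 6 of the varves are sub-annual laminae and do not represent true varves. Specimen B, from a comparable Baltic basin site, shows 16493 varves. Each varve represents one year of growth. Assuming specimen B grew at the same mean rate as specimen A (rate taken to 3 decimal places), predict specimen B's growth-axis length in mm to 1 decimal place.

Specimen A: adjusted count: 20644 − 6 = 20638 varves.
A: Extension rate ≈ 8078.7 / 20638 = 0.391 mm/yr.
B's length ≈ 0.391 × 16493 = 6448.8 mm.

6448.8 mm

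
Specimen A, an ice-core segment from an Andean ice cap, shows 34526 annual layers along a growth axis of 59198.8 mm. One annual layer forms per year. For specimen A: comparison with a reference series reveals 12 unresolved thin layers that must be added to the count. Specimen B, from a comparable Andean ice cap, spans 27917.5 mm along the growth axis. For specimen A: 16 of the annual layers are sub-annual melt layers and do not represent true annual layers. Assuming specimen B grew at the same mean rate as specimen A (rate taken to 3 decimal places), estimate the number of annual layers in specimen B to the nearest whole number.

16278 annual layers

Specimen A: true annual layer count = 34526 − 16 + 12 = 34522.
A: Mean rate = 59198.8 mm / 34522 years ≈ 1.715 mm/year.
Specimen B: 27917.5 mm / 1.715 mm per year = 16278.43 years ≈ 16278 annual layers.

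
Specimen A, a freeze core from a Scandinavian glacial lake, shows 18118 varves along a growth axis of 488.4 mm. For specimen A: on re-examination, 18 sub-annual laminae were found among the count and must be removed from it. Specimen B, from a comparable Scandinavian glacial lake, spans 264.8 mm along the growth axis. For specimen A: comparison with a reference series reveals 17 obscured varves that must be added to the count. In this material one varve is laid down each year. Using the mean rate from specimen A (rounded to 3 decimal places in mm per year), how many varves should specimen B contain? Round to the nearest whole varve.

Specimen A: correcting the raw count gives 18118 − 18 + 17 = 18117 true varves.
A: 488.4 mm over 18117 years gives 488.4 / 18117 ≈ 0.027 mm/year.
For B, 264.8 / 0.027 = 9807.41 years ≈ 9807 varves.

9807 varves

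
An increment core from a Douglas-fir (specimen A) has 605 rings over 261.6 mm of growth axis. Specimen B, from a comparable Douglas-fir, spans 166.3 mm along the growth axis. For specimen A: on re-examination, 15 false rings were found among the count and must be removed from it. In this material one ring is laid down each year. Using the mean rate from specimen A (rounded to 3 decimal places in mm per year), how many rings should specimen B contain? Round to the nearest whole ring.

375 rings

Specimen A: correcting the raw count gives 605 − 15 = 590 true rings.
A: Extension rate ≈ 261.6 / 590 = 0.443 mm/year.
Specimen B: 166.3 mm / 0.443 mm per year = 375.40 years ≈ 375 rings.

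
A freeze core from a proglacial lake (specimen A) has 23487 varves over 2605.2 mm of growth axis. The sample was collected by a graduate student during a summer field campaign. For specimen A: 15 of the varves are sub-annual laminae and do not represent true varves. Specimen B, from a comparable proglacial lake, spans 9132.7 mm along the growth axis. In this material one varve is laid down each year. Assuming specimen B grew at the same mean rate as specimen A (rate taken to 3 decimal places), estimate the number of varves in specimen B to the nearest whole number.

Specimen A: correcting the raw count gives 23487 − 15 = 23472 true varves.
A: Mean rate = 2605.2 mm / 23472 years ≈ 0.111 mm per year.
For B, 9132.7 / 0.111 = 82276.58 years ≈ 82277 varves.

82277 varves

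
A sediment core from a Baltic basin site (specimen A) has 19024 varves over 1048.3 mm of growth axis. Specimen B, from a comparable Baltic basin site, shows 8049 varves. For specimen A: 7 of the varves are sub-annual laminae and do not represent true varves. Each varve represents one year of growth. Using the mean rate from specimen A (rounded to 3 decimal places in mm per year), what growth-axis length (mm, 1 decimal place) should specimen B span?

442.7 mm

Specimen A: after corrections the count is 19024 − 7 = 19017 varves.
A: Extension rate ≈ 1048.3 / 19017 = 0.055 mm/year.
B's length ≈ 0.055 × 8049 = 442.7 mm.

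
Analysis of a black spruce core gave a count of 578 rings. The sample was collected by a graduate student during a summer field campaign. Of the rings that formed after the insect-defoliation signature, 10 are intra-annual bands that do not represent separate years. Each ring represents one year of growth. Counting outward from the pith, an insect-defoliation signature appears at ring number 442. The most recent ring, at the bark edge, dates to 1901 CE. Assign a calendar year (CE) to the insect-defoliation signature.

1775 CE

The insect-defoliation signature sits at ring 442 from the pith, so 578 − 442 = 136 rings formed after it.
136 − 10 false = 126 true rings after the insect-defoliation signature.
1901 − 126 = 1775 CE.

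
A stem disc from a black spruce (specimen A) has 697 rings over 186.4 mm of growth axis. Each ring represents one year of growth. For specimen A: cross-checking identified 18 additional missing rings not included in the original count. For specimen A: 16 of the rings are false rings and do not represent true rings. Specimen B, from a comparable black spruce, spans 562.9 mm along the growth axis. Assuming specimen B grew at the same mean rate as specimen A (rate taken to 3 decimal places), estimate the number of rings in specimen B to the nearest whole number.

Specimen A: true ring count = 697 − 16 + 18 = 699.
A: 186.4 mm over 699 years gives 186.4 / 699 ≈ 0.267 mm/yr.
Specimen B: 562.9 mm / 0.267 mm per year = 2108.24 years ≈ 2108 rings.

2108 rings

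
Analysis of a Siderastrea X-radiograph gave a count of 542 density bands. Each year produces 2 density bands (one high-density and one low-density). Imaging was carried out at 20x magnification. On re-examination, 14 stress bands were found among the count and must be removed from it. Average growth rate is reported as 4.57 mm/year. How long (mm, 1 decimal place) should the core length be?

Adjusted count: 542 − 14 = 528 density bands.
528 density bands at 2 per year is 528 / 2 = 264 years.
Length ≈ 4.57 × 264 = 1206.5 mm.

1206.5 mm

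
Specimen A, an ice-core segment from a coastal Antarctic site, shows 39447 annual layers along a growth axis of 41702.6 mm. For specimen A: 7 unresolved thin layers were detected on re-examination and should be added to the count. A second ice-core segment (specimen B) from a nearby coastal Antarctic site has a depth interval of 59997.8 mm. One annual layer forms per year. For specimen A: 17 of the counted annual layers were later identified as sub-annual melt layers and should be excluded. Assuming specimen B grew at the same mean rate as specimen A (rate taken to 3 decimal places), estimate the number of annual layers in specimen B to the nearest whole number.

56762 annual layers

Specimen A: after corrections the count is 39447 − 17 + 7 = 39437 annual layers.
A: Mean rate = 41702.6 mm / 39437 years ≈ 1.057 mm/yr.
For B, 59997.8 / 1.057 = 56762.35 years ≈ 56762 annual layers.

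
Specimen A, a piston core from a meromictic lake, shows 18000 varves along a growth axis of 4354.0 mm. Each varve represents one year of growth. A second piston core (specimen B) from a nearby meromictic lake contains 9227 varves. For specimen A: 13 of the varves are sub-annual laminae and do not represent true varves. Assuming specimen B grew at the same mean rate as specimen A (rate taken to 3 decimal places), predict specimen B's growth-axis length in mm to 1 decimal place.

Specimen A: after corrections the count is 18000 − 13 = 17987 varves.
A: Mean rate = 4354.0 mm / 17987 years ≈ 0.242 mm per year.
Length of B = 0.242 × 9227 = 2232.9 mm.

2232.9 mm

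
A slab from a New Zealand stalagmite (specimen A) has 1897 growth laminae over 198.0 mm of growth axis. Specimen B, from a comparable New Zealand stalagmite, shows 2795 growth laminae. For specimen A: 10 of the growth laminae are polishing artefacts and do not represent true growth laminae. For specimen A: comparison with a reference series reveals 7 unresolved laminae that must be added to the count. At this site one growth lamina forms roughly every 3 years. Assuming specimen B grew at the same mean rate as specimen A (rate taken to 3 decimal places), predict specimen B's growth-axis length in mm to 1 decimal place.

293.5 mm

Specimen A: after corrections the count is 1897 − 10 + 7 = 1894 growth laminae.
Specimen A: 1894 growth laminae at 3 years each span 1894 × 3 = 5682 years.
A: Mean rate = 198.0 mm / 5682 years ≈ 0.035 mm per year.
Specimen B: 2795 growth laminae at 3 years each span 2795 × 3 = 8385 years. Length of B = 0.035 × 8385 = 293.5 mm.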